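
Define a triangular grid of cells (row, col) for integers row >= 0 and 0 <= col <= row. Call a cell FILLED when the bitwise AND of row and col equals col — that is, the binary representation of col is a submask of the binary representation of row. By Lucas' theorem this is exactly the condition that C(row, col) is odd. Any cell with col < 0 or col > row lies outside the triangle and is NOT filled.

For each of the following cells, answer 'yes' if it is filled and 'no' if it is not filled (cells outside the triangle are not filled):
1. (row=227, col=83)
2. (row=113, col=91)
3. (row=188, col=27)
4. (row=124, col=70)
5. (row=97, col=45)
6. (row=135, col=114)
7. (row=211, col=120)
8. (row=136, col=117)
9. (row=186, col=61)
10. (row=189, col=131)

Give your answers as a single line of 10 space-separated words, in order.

Answer: no no no no no no no no no no

Derivation:
(227,83): row=0b11100011, col=0b1010011, row AND col = 0b1000011 = 67; 67 != 83 -> empty
(113,91): row=0b1110001, col=0b1011011, row AND col = 0b1010001 = 81; 81 != 91 -> empty
(188,27): row=0b10111100, col=0b11011, row AND col = 0b11000 = 24; 24 != 27 -> empty
(124,70): row=0b1111100, col=0b1000110, row AND col = 0b1000100 = 68; 68 != 70 -> empty
(97,45): row=0b1100001, col=0b101101, row AND col = 0b100001 = 33; 33 != 45 -> empty
(135,114): row=0b10000111, col=0b1110010, row AND col = 0b10 = 2; 2 != 114 -> empty
(211,120): row=0b11010011, col=0b1111000, row AND col = 0b1010000 = 80; 80 != 120 -> empty
(136,117): row=0b10001000, col=0b1110101, row AND col = 0b0 = 0; 0 != 117 -> empty
(186,61): row=0b10111010, col=0b111101, row AND col = 0b111000 = 56; 56 != 61 -> empty
(189,131): row=0b10111101, col=0b10000011, row AND col = 0b10000001 = 129; 129 != 131 -> empty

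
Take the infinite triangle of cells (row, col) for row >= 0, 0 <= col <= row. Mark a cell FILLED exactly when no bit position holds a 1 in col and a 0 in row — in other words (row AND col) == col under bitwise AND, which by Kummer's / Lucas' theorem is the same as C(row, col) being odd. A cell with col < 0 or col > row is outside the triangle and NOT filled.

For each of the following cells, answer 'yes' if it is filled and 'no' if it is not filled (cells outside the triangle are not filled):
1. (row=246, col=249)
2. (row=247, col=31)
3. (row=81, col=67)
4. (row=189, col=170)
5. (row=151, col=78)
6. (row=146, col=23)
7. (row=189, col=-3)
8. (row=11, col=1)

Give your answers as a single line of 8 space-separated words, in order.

(246,249): col outside [0, 246] -> not filled
(247,31): row=0b11110111, col=0b11111, row AND col = 0b10111 = 23; 23 != 31 -> empty
(81,67): row=0b1010001, col=0b1000011, row AND col = 0b1000001 = 65; 65 != 67 -> empty
(189,170): row=0b10111101, col=0b10101010, row AND col = 0b10101000 = 168; 168 != 170 -> empty
(151,78): row=0b10010111, col=0b1001110, row AND col = 0b110 = 6; 6 != 78 -> empty
(146,23): row=0b10010010, col=0b10111, row AND col = 0b10010 = 18; 18 != 23 -> empty
(189,-3): col outside [0, 189] -> not filled
(11,1): row=0b1011, col=0b1, row AND col = 0b1 = 1; 1 == 1 -> filled

Answer: no no no no no no no yes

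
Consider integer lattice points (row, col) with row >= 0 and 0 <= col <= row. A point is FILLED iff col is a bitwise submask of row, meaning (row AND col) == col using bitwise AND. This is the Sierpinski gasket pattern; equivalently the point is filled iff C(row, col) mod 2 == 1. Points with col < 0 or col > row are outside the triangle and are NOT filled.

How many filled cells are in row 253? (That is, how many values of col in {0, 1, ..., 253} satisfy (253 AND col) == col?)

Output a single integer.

Answer: 128

Derivation:
253 in binary = 11111101
popcount(253) = number of 1-bits in 11111101 = 7
A col c satisfies (253 AND c) == c iff every set bit of c is also set in 253; each of the 7 set bits of 253 can independently be on or off in c.
count = 2^7 = 128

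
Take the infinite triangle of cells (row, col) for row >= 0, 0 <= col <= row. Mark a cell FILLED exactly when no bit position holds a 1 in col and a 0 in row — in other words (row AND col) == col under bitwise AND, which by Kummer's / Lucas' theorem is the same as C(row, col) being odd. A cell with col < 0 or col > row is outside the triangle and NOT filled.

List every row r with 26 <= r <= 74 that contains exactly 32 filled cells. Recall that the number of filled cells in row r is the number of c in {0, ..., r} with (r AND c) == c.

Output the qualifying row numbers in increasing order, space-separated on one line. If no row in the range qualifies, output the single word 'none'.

Row r has 2^popcount(r) filled cells, so we need popcount(r) = log2(32) = 5.
Scan r = 26..74 and keep those with exactly 5 one-bits:
r=26=11010 popcount=3 -> skip
r=27=11011 popcount=4 -> skip
r=28=11100 popcount=3 -> skip
r=29=11101 popcount=4 -> skip
r=30=11110 popcount=4 -> skip
r=31=11111 popcount=5 -> KEEP
r=32=100000 popcount=1 -> skip
r=33=100001 popcount=2 -> skip
r=34=100010 popcount=2 -> skip
r=35=100011 popcount=3 -> skip
r=36=100100 popcount=2 -> skip
r=37=100101 popcount=3 -> skip
r=38=100110 popcount=3 -> skip
r=39=100111 popcount=4 -> skip
r=40=101000 popcount=2 -> skip
r=41=101001 popcount=3 -> skip
r=42=101010 popcount=3 -> skip
r=43=101011 popcount=4 -> skip
r=44=101100 popcount=3 -> skip
r=45=101101 popcount=4 -> skip
r=46=101110 popcount=4 -> skip
r=47=101111 popcount=5 -> KEEP
r=48=110000 popcount=2 -> skip
r=49=110001 popcount=3 -> skip
r=50=110010 popcount=3 -> skip
r=51=110011 popcount=4 -> skip
r=52=110100 popcount=3 -> skip
r=53=110101 popcount=4 -> skip
r=54=110110 popcount=4 -> skip
r=55=110111 popcount=5 -> KEEP
r=56=111000 popcount=3 -> skip
r=57=111001 popcount=4 -> skip
r=58=111010 popcount=4 -> skip
r=59=111011 popcount=5 -> KEEP
r=60=111100 popcount=4 -> skip
r=61=111101 popcount=5 -> KEEP
r=62=111110 popcount=5 -> KEEP
r=63=111111 popcount=6 -> skip
r=64=1000000 popcount=1 -> skip
r=65=1000001 popcount=2 -> skip
r=66=1000010 popcount=2 -> skip
r=67=1000011 popcount=3 -> skip
r=68=1000100 popcount=2 -> skip
r=69=1000101 popcount=3 -> skip
r=70=1000110 popcount=3 -> skip
r=71=1000111 popcount=4 -> skip
r=72=1001000 popcount=2 -> skip
r=73=1001001 popcount=3 -> skip
r=74=1001010 popcount=3 -> skip
Kept rows: 31 47 55 59 61 62

Answer: 31 47 55 59 61 62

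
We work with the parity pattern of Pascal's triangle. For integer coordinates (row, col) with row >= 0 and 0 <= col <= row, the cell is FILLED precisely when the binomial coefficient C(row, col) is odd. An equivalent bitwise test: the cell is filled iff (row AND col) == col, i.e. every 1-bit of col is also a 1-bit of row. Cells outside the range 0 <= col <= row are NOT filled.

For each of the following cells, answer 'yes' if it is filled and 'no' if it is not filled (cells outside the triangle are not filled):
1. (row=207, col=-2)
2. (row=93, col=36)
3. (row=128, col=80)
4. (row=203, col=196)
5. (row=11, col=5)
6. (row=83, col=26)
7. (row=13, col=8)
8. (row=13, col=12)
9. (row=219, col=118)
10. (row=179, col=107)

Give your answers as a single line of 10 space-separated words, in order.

Answer: no no no no no no yes yes no no

Derivation:
(207,-2): col outside [0, 207] -> not filled
(93,36): row=0b1011101, col=0b100100, row AND col = 0b100 = 4; 4 != 36 -> empty
(128,80): row=0b10000000, col=0b1010000, row AND col = 0b0 = 0; 0 != 80 -> empty
(203,196): row=0b11001011, col=0b11000100, row AND col = 0b11000000 = 192; 192 != 196 -> empty
(11,5): row=0b1011, col=0b101, row AND col = 0b1 = 1; 1 != 5 -> empty
(83,26): row=0b1010011, col=0b11010, row AND col = 0b10010 = 18; 18 != 26 -> empty
(13,8): row=0b1101, col=0b1000, row AND col = 0b1000 = 8; 8 == 8 -> filled
(13,12): row=0b1101, col=0b1100, row AND col = 0b1100 = 12; 12 == 12 -> filled
(219,118): row=0b11011011, col=0b1110110, row AND col = 0b1010010 = 82; 82 != 118 -> empty
(179,107): row=0b10110011, col=0b1101011, row AND col = 0b100011 = 35; 35 != 107 -> empty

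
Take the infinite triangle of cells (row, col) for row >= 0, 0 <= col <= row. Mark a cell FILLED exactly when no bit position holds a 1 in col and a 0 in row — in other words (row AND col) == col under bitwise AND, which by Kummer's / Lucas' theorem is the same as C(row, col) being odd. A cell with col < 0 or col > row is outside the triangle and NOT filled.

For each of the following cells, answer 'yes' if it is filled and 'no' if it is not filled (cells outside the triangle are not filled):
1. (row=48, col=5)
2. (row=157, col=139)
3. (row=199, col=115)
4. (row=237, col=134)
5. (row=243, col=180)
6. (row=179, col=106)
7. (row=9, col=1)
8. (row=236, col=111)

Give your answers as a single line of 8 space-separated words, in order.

Answer: no no no no no no yes no

Derivation:
(48,5): row=0b110000, col=0b101, row AND col = 0b0 = 0; 0 != 5 -> empty
(157,139): row=0b10011101, col=0b10001011, row AND col = 0b10001001 = 137; 137 != 139 -> empty
(199,115): row=0b11000111, col=0b1110011, row AND col = 0b1000011 = 67; 67 != 115 -> empty
(237,134): row=0b11101101, col=0b10000110, row AND col = 0b10000100 = 132; 132 != 134 -> empty
(243,180): row=0b11110011, col=0b10110100, row AND col = 0b10110000 = 176; 176 != 180 -> empty
(179,106): row=0b10110011, col=0b1101010, row AND col = 0b100010 = 34; 34 != 106 -> empty
(9,1): row=0b1001, col=0b1, row AND col = 0b1 = 1; 1 == 1 -> filled
(236,111): row=0b11101100, col=0b1101111, row AND col = 0b1101100 = 108; 108 != 111 -> empty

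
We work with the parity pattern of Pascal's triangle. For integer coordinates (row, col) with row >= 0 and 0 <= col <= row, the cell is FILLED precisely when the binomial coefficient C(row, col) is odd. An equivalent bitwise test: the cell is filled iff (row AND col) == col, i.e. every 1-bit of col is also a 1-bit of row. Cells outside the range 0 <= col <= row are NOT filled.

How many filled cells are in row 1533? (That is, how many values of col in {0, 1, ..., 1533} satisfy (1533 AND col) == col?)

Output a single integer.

1533 in binary = 10111111101
popcount(1533) = number of 1-bits in 10111111101 = 9
A col c satisfies (1533 AND c) == c iff every set bit of c is also set in 1533; each of the 9 set bits of 1533 can independently be on or off in c.
count = 2^9 = 512

Answer: 512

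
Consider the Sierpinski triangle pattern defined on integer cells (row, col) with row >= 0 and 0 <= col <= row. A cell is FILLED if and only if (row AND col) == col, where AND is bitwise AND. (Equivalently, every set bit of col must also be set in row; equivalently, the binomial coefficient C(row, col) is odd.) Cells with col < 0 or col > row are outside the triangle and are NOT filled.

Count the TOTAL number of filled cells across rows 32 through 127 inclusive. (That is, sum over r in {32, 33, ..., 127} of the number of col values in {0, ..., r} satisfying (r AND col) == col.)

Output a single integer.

Answer: 1944

Derivation:
r32=100000 pc1: +2 =2
r33=100001 pc2: +4 =6
r34=100010 pc2: +4 =10
r35=100011 pc3: +8 =18
r36=100100 pc2: +4 =22
r37=100101 pc3: +8 =30
r38=100110 pc3: +8 =38
r39=100111 pc4: +16 =54
r40=101000 pc2: +4 =58
r41=101001 pc3: +8 =66
r42=101010 pc3: +8 =74
r43=101011 pc4: +16 =90
r44=101100 pc3: +8 =98
r45=101101 pc4: +16 =114
r46=101110 pc4: +16 =130
r47=101111 pc5: +32 =162
r48=110000 pc2: +4 =166
r49=110001 pc3: +8 =174
r50=110010 pc3: +8 =182
r51=110011 pc4: +16 =198
r52=110100 pc3: +8 =206
r53=110101 pc4: +16 =222
r54=110110 pc4: +16 =238
r55=110111 pc5: +32 =270
r56=111000 pc3: +8 =278
r57=111001 pc4: +16 =294
r58=111010 pc4: +16 =310
r59=111011 pc5: +32 =342
r60=111100 pc4: +16 =358
r61=111101 pc5: +32 =390
r62=111110 pc5: +32 =422
r63=111111 pc6: +64 =486
r64=1000000 pc1: +2 =488
r65=1000001 pc2: +4 =492
r66=1000010 pc2: +4 =496
r67=1000011 pc3: +8 =504
r68=1000100 pc2: +4 =508
r69=1000101 pc3: +8 =516
r70=1000110 pc3: +8 =524
r71=1000111 pc4: +16 =540
r72=1001000 pc2: +4 =544
r73=1001001 pc3: +8 =552
r74=1001010 pc3: +8 =560
r75=1001011 pc4: +16 =576
r76=1001100 pc3: +8 =584
r77=1001101 pc4: +16 =600
r78=1001110 pc4: +16 =616
r79=1001111 pc5: +32 =648
r80=1010000 pc2: +4 =652
r81=1010001 pc3: +8 =660
r82=1010010 pc3: +8 =668
r83=1010011 pc4: +16 =684
r84=1010100 pc3: +8 =692
r85=1010101 pc4: +16 =708
r86=1010110 pc4: +16 =724
r87=1010111 pc5: +32 =756
r88=1011000 pc3: +8 =764
r89=1011001 pc4: +16 =780
r90=1011010 pc4: +16 =796
r91=1011011 pc5: +32 =828
r92=1011100 pc4: +16 =844
r93=1011101 pc5: +32 =876
r94=1011110 pc5: +32 =908
r95=1011111 pc6: +64 =972
r96=1100000 pc2: +4 =976
r97=1100001 pc3: +8 =984
r98=1100010 pc3: +8 =992
r99=1100011 pc4: +16 =1008
r100=1100100 pc3: +8 =1016
r101=1100101 pc4: +16 =1032
r102=1100110 pc4: +16 =1048
r103=1100111 pc5: +32 =1080
r104=1101000 pc3: +8 =1088
r105=1101001 pc4: +16 =1104
r106=1101010 pc4: +16 =1120
r107=1101011 pc5: +32 =1152
r108=1101100 pc4: +16 =1168
r109=1101101 pc5: +32 =1200
r110=1101110 pc5: +32 =1232
r111=1101111 pc6: +64 =1296
r112=1110000 pc3: +8 =1304
r113=1110001 pc4: +16 =1320
r114=1110010 pc4: +16 =1336
r115=1110011 pc5: +32 =1368
r116=1110100 pc4: +16 =1384
r117=1110101 pc5: +32 =1416
r118=1110110 pc5: +32 =1448
r119=1110111 pc6: +64 =1512
r120=1111000 pc4: +16 =1528
r121=1111001 pc5: +32 =1560
r122=1111010 pc5: +32 =1592
r123=1111011 pc6: +64 =1656
r124=1111100 pc5: +32 =1688
r125=1111101 pc6: +64 =1752
r126=1111110 pc6: +64 =1816
r127=1111111 pc7: +128 =1944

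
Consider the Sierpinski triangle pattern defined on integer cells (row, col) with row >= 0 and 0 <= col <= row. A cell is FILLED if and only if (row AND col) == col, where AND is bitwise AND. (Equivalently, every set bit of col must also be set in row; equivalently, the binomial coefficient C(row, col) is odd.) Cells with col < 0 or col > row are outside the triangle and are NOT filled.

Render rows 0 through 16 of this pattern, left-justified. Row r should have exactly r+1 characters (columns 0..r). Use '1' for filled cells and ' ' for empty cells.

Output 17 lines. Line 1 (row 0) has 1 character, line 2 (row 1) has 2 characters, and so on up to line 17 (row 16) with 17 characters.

r0=0: 1
r1=1: 11
r2=10: 1 1
r3=11: 1111
r4=100: 1   1
r5=101: 11  11
r6=110: 1 1 1 1
r7=111: 11111111
r8=1000: 1       1
r9=1001: 11      11
r10=1010: 1 1     1 1
r11=1011: 1111    1111
r12=1100: 1   1   1   1
r13=1101: 11  11  11  11
r14=1110: 1 1 1 1 1 1 1 1
r15=1111: 1111111111111111
r16=10000: 1               1

Answer: 1
11
1 1
1111
1   1
11  11
1 1 1 1
11111111
1       1
11      11
1 1     1 1
1111    1111
1   1   1   1
11  11  11  11
1 1 1 1 1 1 1 1
1111111111111111
1               1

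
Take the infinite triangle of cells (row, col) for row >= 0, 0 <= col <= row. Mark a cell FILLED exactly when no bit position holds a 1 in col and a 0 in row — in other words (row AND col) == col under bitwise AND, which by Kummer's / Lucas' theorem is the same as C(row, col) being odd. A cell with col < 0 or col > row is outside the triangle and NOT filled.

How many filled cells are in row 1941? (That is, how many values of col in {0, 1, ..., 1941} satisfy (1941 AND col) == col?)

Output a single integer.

Answer: 128

Derivation:
1941 in binary = 11110010101
popcount(1941) = number of 1-bits in 11110010101 = 7
A col c satisfies (1941 AND c) == c iff every set bit of c is also set in 1941; each of the 7 set bits of 1941 can independently be on or off in c.
count = 2^7 = 128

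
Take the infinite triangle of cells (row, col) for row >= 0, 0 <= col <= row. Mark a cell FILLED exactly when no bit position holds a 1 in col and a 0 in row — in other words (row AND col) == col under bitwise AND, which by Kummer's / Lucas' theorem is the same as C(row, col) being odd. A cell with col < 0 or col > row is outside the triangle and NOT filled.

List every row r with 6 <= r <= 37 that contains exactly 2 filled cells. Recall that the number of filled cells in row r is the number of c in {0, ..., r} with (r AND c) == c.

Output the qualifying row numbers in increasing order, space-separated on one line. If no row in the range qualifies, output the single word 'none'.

Row r has 2^popcount(r) filled cells, so we need popcount(r) = log2(2) = 1.
Scan r = 6..37 and keep those with exactly 1 one-bits:
r=6=110 popcount=2 -> skip
r=7=111 popcount=3 -> skip
r=8=1000 popcount=1 -> KEEP
r=9=1001 popcount=2 -> skip
r=10=1010 popcount=2 -> skip
r=11=1011 popcount=3 -> skip
r=12=1100 popcount=2 -> skip
r=13=1101 popcount=3 -> skip
r=14=1110 popcount=3 -> skip
r=15=1111 popcount=4 -> skip
r=16=10000 popcount=1 -> KEEP
r=17=10001 popcount=2 -> skip
r=18=10010 popcount=2 -> skip
r=19=10011 popcount=3 -> skip
r=20=10100 popcount=2 -> skip
r=21=10101 popcount=3 -> skip
r=22=10110 popcount=3 -> skip
r=23=10111 popcount=4 -> skip
r=24=11000 popcount=2 -> skip
r=25=11001 popcount=3 -> skip
r=26=11010 popcount=3 -> skip
r=27=11011 popcount=4 -> skip
r=28=11100 popcount=3 -> skip
r=29=11101 popcount=4 -> skip
r=30=11110 popcount=4 -> skip
r=31=11111 popcount=5 -> skip
r=32=100000 popcount=1 -> KEEP
r=33=100001 popcount=2 -> skip
r=34=100010 popcount=2 -> skip
r=35=100011 popcount=3 -> skip
r=36=100100 popcount=2 -> skip
r=37=100101 popcount=3 -> skip
Kept rows: 8 16 32

Answer: 8 16 32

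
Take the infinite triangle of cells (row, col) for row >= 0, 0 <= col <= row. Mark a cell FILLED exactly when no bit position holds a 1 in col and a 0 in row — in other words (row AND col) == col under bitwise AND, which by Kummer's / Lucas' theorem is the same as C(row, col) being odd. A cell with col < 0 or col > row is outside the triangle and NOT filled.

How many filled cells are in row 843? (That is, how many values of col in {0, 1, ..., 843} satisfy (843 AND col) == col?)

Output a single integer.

Answer: 64

Derivation:
843 in binary = 1101001011
popcount(843) = number of 1-bits in 1101001011 = 6
A col c satisfies (843 AND c) == c iff every set bit of c is also set in 843; each of the 6 set bits of 843 can independently be on or off in c.
count = 2^6 = 64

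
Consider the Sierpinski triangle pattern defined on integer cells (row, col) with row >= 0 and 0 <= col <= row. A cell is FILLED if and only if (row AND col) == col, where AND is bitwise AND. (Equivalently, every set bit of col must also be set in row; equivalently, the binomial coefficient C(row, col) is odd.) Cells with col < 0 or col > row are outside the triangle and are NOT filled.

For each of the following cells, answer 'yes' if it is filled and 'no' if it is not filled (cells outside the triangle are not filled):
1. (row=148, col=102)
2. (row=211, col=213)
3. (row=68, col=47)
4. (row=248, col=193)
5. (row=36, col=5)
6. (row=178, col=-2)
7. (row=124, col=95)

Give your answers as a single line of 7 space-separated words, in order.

(148,102): row=0b10010100, col=0b1100110, row AND col = 0b100 = 4; 4 != 102 -> empty
(211,213): col outside [0, 211] -> not filled
(68,47): row=0b1000100, col=0b101111, row AND col = 0b100 = 4; 4 != 47 -> empty
(248,193): row=0b11111000, col=0b11000001, row AND col = 0b11000000 = 192; 192 != 193 -> empty
(36,5): row=0b100100, col=0b101, row AND col = 0b100 = 4; 4 != 5 -> empty
(178,-2): col outside [0, 178] -> not filled
(124,95): row=0b1111100, col=0b1011111, row AND col = 0b1011100 = 92; 92 != 95 -> empty

Answer: no no no no no no no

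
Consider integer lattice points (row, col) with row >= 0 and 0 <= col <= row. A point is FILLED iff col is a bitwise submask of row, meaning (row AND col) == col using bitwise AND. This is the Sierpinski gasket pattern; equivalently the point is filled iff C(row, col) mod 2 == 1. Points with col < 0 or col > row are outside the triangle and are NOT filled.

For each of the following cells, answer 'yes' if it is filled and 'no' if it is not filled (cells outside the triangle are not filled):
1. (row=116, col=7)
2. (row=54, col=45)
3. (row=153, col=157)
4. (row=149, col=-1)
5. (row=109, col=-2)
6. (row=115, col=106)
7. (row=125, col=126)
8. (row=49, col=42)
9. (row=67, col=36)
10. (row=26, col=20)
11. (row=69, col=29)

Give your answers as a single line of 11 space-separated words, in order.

(116,7): row=0b1110100, col=0b111, row AND col = 0b100 = 4; 4 != 7 -> empty
(54,45): row=0b110110, col=0b101101, row AND col = 0b100100 = 36; 36 != 45 -> empty
(153,157): col outside [0, 153] -> not filled
(149,-1): col outside [0, 149] -> not filled
(109,-2): col outside [0, 109] -> not filled
(115,106): row=0b1110011, col=0b1101010, row AND col = 0b1100010 = 98; 98 != 106 -> empty
(125,126): col outside [0, 125] -> not filled
(49,42): row=0b110001, col=0b101010, row AND col = 0b100000 = 32; 32 != 42 -> empty
(67,36): row=0b1000011, col=0b100100, row AND col = 0b0 = 0; 0 != 36 -> empty
(26,20): row=0b11010, col=0b10100, row AND col = 0b10000 = 16; 16 != 20 -> empty
(69,29): row=0b1000101, col=0b11101, row AND col = 0b101 = 5; 5 != 29 -> empty

Answer: no no no no no no no no no no no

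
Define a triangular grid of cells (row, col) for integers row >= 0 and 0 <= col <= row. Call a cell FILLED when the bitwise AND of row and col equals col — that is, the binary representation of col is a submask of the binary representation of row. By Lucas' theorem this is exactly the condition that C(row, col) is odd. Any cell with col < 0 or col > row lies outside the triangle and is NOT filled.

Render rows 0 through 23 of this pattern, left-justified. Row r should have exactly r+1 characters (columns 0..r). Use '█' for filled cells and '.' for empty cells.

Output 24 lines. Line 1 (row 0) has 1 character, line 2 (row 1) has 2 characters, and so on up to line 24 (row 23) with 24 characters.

r0=0: █
r1=1: ██
r2=10: █.█
r3=11: ████
r4=100: █...█
r5=101: ██..██
r6=110: █.█.█.█
r7=111: ████████
r8=1000: █.......█
r9=1001: ██......██
r10=1010: █.█.....█.█
r11=1011: ████....████
r12=1100: █...█...█...█
r13=1101: ██..██..██..██
r14=1110: █.█.█.█.█.█.█.█
r15=1111: ████████████████
r16=10000: █...............█
r17=10001: ██..............██
r18=10010: █.█.............█.█
r19=10011: ████............████
r20=10100: █...█...........█...█
r21=10101: ██..██..........██..██
r22=10110: █.█.█.█.........█.█.█.█
r23=10111: ████████........████████

Answer: █
██
█.█
████
█...█
██..██
█.█.█.█
████████
█.......█
██......██
█.█.....█.█
████....████
█...█...█...█
██..██..██..██
█.█.█.█.█.█.█.█
████████████████
█...............█
██..............██
█.█.............█.█
████............████
█...█...........█...█
██..██..........██..██
█.█.█.█.........█.█.█.█
████████........████████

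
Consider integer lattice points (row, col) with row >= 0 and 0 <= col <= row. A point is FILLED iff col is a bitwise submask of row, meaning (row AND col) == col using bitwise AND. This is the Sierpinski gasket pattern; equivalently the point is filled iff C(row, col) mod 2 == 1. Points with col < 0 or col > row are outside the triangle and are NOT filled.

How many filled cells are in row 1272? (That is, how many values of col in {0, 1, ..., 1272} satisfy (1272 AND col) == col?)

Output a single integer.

1272 in binary = 10011111000
popcount(1272) = number of 1-bits in 10011111000 = 6
A col c satisfies (1272 AND c) == c iff every set bit of c is also set in 1272; each of the 6 set bits of 1272 can independently be on or off in c.
count = 2^6 = 64

Answer: 64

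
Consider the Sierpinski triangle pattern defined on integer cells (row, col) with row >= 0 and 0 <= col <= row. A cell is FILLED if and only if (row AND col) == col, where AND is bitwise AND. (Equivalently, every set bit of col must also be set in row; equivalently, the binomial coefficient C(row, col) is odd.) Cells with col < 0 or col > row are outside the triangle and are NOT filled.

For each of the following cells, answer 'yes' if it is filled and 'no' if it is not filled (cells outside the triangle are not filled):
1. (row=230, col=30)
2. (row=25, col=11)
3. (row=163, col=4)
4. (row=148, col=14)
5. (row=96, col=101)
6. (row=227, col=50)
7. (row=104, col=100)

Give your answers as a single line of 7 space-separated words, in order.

(230,30): row=0b11100110, col=0b11110, row AND col = 0b110 = 6; 6 != 30 -> empty
(25,11): row=0b11001, col=0b1011, row AND col = 0b1001 = 9; 9 != 11 -> empty
(163,4): row=0b10100011, col=0b100, row AND col = 0b0 = 0; 0 != 4 -> empty
(148,14): row=0b10010100, col=0b1110, row AND col = 0b100 = 4; 4 != 14 -> empty
(96,101): col outside [0, 96] -> not filled
(227,50): row=0b11100011, col=0b110010, row AND col = 0b100010 = 34; 34 != 50 -> empty
(104,100): row=0b1101000, col=0b1100100, row AND col = 0b1100000 = 96; 96 != 100 -> empty

Answer: no no no no no no no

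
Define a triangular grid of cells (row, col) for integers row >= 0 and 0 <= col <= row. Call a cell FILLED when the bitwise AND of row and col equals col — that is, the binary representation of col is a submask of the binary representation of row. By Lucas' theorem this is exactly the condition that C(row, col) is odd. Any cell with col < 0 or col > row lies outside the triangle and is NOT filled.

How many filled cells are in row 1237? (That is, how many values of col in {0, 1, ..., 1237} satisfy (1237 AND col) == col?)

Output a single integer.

Answer: 64

Derivation:
1237 in binary = 10011010101
popcount(1237) = number of 1-bits in 10011010101 = 6
A col c satisfies (1237 AND c) == c iff every set bit of c is also set in 1237; each of the 6 set bits of 1237 can independently be on or off in c.
count = 2^6 = 64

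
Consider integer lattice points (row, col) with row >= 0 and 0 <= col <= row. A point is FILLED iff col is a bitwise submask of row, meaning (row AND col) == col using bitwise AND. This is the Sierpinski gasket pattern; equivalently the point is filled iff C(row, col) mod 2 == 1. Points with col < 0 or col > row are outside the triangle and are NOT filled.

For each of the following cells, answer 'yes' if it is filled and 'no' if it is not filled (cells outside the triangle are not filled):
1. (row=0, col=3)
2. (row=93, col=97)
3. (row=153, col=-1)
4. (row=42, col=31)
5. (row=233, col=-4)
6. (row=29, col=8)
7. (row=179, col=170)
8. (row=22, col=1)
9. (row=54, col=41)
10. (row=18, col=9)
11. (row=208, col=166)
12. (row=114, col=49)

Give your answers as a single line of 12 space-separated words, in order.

Answer: no no no no no yes no no no no no no

Derivation:
(0,3): col outside [0, 0] -> not filled
(93,97): col outside [0, 93] -> not filled
(153,-1): col outside [0, 153] -> not filled
(42,31): row=0b101010, col=0b11111, row AND col = 0b1010 = 10; 10 != 31 -> empty
(233,-4): col outside [0, 233] -> not filled
(29,8): row=0b11101, col=0b1000, row AND col = 0b1000 = 8; 8 == 8 -> filled
(179,170): row=0b10110011, col=0b10101010, row AND col = 0b10100010 = 162; 162 != 170 -> empty
(22,1): row=0b10110, col=0b1, row AND col = 0b0 = 0; 0 != 1 -> empty
(54,41): row=0b110110, col=0b101001, row AND col = 0b100000 = 32; 32 != 41 -> empty
(18,9): row=0b10010, col=0b1001, row AND col = 0b0 = 0; 0 != 9 -> empty
(208,166): row=0b11010000, col=0b10100110, row AND col = 0b10000000 = 128; 128 != 166 -> empty
(114,49): row=0b1110010, col=0b110001, row AND col = 0b110000 = 48; 48 != 49 -> empty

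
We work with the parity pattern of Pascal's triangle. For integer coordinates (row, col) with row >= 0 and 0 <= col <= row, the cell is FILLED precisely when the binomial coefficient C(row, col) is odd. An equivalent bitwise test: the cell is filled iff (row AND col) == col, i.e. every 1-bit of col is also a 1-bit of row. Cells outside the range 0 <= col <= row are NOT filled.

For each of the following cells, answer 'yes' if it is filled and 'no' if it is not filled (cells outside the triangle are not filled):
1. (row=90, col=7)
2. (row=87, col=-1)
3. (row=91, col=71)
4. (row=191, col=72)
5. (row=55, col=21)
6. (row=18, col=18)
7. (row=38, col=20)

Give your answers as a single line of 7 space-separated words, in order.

(90,7): row=0b1011010, col=0b111, row AND col = 0b10 = 2; 2 != 7 -> empty
(87,-1): col outside [0, 87] -> not filled
(91,71): row=0b1011011, col=0b1000111, row AND col = 0b1000011 = 67; 67 != 71 -> empty
(191,72): row=0b10111111, col=0b1001000, row AND col = 0b1000 = 8; 8 != 72 -> empty
(55,21): row=0b110111, col=0b10101, row AND col = 0b10101 = 21; 21 == 21 -> filled
(18,18): row=0b10010, col=0b10010, row AND col = 0b10010 = 18; 18 == 18 -> filled
(38,20): row=0b100110, col=0b10100, row AND col = 0b100 = 4; 4 != 20 -> empty

Answer: no no no no yes yes no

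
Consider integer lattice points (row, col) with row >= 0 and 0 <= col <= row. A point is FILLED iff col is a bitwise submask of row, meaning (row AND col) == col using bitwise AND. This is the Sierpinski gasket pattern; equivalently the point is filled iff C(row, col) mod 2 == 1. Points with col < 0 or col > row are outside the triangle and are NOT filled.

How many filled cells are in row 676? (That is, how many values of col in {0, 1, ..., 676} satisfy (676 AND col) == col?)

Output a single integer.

676 in binary = 1010100100
popcount(676) = number of 1-bits in 1010100100 = 4
A col c satisfies (676 AND c) == c iff every set bit of c is also set in 676; each of the 4 set bits of 676 can independently be on or off in c.
count = 2^4 = 16

Answer: 16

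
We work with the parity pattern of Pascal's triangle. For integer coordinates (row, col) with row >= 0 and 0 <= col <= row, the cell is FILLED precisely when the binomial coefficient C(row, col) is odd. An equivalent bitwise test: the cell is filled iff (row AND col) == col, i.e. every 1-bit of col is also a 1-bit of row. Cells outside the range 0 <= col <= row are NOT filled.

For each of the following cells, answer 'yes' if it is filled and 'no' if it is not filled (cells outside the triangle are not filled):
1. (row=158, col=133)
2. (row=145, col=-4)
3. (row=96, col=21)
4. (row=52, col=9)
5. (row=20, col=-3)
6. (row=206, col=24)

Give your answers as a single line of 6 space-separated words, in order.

Answer: no no no no no no

Derivation:
(158,133): row=0b10011110, col=0b10000101, row AND col = 0b10000100 = 132; 132 != 133 -> empty
(145,-4): col outside [0, 145] -> not filled
(96,21): row=0b1100000, col=0b10101, row AND col = 0b0 = 0; 0 != 21 -> empty
(52,9): row=0b110100, col=0b1001, row AND col = 0b0 = 0; 0 != 9 -> empty
(20,-3): col outside [0, 20] -> not filled
(206,24): row=0b11001110, col=0b11000, row AND col = 0b1000 = 8; 8 != 24 -> empty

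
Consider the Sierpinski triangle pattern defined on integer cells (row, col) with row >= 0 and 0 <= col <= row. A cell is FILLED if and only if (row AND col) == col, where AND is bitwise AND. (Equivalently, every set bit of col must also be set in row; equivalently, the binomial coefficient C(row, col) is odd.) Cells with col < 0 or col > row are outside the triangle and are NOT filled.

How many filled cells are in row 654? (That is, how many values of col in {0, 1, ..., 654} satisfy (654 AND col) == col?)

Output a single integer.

Answer: 32

Derivation:
654 in binary = 1010001110
popcount(654) = number of 1-bits in 1010001110 = 5
A col c satisfies (654 AND c) == c iff every set bit of c is also set in 654; each of the 5 set bits of 654 can independently be on or off in c.
count = 2^5 = 32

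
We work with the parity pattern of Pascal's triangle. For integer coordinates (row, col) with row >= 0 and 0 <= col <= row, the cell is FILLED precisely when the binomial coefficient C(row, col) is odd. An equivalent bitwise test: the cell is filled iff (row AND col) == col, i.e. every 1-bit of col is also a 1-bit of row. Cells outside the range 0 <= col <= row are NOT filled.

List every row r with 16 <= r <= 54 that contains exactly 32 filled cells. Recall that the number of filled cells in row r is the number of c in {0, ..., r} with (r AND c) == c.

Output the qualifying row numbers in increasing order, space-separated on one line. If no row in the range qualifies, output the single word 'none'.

Row r has 2^popcount(r) filled cells, so we need popcount(r) = log2(32) = 5.
Scan r = 16..54 and keep those with exactly 5 one-bits:
r=16=10000 popcount=1 -> skip
r=17=10001 popcount=2 -> skip
r=18=10010 popcount=2 -> skip
r=19=10011 popcount=3 -> skip
r=20=10100 popcount=2 -> skip
r=21=10101 popcount=3 -> skip
r=22=10110 popcount=3 -> skip
r=23=10111 popcount=4 -> skip
r=24=11000 popcount=2 -> skip
r=25=11001 popcount=3 -> skip
r=26=11010 popcount=3 -> skip
r=27=11011 popcount=4 -> skip
r=28=11100 popcount=3 -> skip
r=29=11101 popcount=4 -> skip
r=30=11110 popcount=4 -> skip
r=31=11111 popcount=5 -> KEEP
r=32=100000 popcount=1 -> skip
r=33=100001 popcount=2 -> skip
r=34=100010 popcount=2 -> skip
r=35=100011 popcount=3 -> skip
r=36=100100 popcount=2 -> skip
r=37=100101 popcount=3 -> skip
r=38=100110 popcount=3 -> skip
r=39=100111 popcount=4 -> skip
r=40=101000 popcount=2 -> skip
r=41=101001 popcount=3 -> skip
r=42=101010 popcount=3 -> skip
r=43=101011 popcount=4 -> skip
r=44=101100 popcount=3 -> skip
r=45=101101 popcount=4 -> skip
r=46=101110 popcount=4 -> skip
r=47=101111 popcount=5 -> KEEP
r=48=110000 popcount=2 -> skip
r=49=110001 popcount=3 -> skip
r=50=110010 popcount=3 -> skip
r=51=110011 popcount=4 -> skip
r=52=110100 popcount=3 -> skip
r=53=110101 popcount=4 -> skip
r=54=110110 popcount=4 -> skip
Kept rows: 31 47

Answer: 31 47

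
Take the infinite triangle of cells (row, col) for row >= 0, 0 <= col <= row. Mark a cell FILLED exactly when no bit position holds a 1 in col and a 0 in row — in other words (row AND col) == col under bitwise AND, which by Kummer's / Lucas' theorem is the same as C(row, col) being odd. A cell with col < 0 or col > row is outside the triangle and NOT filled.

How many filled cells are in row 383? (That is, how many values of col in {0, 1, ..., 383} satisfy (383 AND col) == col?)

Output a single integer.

383 in binary = 101111111
popcount(383) = number of 1-bits in 101111111 = 8
A col c satisfies (383 AND c) == c iff every set bit of c is also set in 383; each of the 8 set bits of 383 can independently be on or off in c.
count = 2^8 = 256

Answer: 256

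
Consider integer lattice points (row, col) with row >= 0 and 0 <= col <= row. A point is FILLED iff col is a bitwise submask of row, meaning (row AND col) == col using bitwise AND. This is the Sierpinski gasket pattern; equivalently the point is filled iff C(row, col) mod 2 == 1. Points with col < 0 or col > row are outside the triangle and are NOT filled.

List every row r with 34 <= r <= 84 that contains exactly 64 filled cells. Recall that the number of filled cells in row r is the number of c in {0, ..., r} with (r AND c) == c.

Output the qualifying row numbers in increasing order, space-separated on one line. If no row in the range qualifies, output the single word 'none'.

Row r has 2^popcount(r) filled cells, so we need popcount(r) = log2(64) = 6.
Scan r = 34..84 and keep those with exactly 6 one-bits:
r=34=100010 popcount=2 -> skip
r=35=100011 popcount=3 -> skip
r=36=100100 popcount=2 -> skip
r=37=100101 popcount=3 -> skip
r=38=100110 popcount=3 -> skip
r=39=100111 popcount=4 -> skip
r=40=101000 popcount=2 -> skip
r=41=101001 popcount=3 -> skip
r=42=101010 popcount=3 -> skip
r=43=101011 popcount=4 -> skip
r=44=101100 popcount=3 -> skip
r=45=101101 popcount=4 -> skip
r=46=101110 popcount=4 -> skip
r=47=101111 popcount=5 -> skip
r=48=110000 popcount=2 -> skip
r=49=110001 popcount=3 -> skip
r=50=110010 popcount=3 -> skip
r=51=110011 popcount=4 -> skip
r=52=110100 popcount=3 -> skip
r=53=110101 popcount=4 -> skip
r=54=110110 popcount=4 -> skip
r=55=110111 popcount=5 -> skip
r=56=111000 popcount=3 -> skip
r=57=111001 popcount=4 -> skip
r=58=111010 popcount=4 -> skip
r=59=111011 popcount=5 -> skip
r=60=111100 popcount=4 -> skip
r=61=111101 popcount=5 -> skip
r=62=111110 popcount=5 -> skip
r=63=111111 popcount=6 -> KEEP
r=64=1000000 popcount=1 -> skip
r=65=1000001 popcount=2 -> skip
r=66=1000010 popcount=2 -> skip
r=67=1000011 popcount=3 -> skip
r=68=1000100 popcount=2 -> skip
r=69=1000101 popcount=3 -> skip
r=70=1000110 popcount=3 -> skip
r=71=1000111 popcount=4 -> skip
r=72=1001000 popcount=2 -> skip
r=73=1001001 popcount=3 -> skip
r=74=1001010 popcount=3 -> skip
r=75=1001011 popcount=4 -> skip
r=76=1001100 popcount=3 -> skip
r=77=1001101 popcount=4 -> skip
r=78=1001110 popcount=4 -> skip
r=79=1001111 popcount=5 -> skip
r=80=1010000 popcount=2 -> skip
r=81=1010001 popcount=3 -> skip
r=82=1010010 popcount=3 -> skip
r=83=1010011 popcount=4 -> skip
r=84=1010100 popcount=3 -> skip
Kept rows: 63

Answer: 63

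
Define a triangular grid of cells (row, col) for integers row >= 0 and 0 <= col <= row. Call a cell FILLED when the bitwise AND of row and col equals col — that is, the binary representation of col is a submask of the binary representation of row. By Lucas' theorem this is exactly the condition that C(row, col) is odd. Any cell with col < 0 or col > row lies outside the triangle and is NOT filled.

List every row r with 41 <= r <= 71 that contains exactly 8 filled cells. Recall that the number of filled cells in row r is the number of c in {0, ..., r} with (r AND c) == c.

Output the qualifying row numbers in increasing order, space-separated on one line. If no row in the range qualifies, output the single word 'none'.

Answer: 41 42 44 49 50 52 56 67 69 70

Derivation:
Row r has 2^popcount(r) filled cells, so we need popcount(r) = log2(8) = 3.
Scan r = 41..71 and keep those with exactly 3 one-bits:
r=41=101001 popcount=3 -> KEEP
r=42=101010 popcount=3 -> KEEP
r=43=101011 popcount=4 -> skip
r=44=101100 popcount=3 -> KEEP
r=45=101101 popcount=4 -> skip
r=46=101110 popcount=4 -> skip
r=47=101111 popcount=5 -> skip
r=48=110000 popcount=2 -> skip
r=49=110001 popcount=3 -> KEEP
r=50=110010 popcount=3 -> KEEP
r=51=110011 popcount=4 -> skip
r=52=110100 popcount=3 -> KEEP
r=53=110101 popcount=4 -> skip
r=54=110110 popcount=4 -> skip
r=55=110111 popcount=5 -> skip
r=56=111000 popcount=3 -> KEEP
r=57=111001 popcount=4 -> skip
r=58=111010 popcount=4 -> skip
r=59=111011 popcount=5 -> skip
r=60=111100 popcount=4 -> skip
r=61=111101 popcount=5 -> skip
r=62=111110 popcount=5 -> skip
r=63=111111 popcount=6 -> skip
r=64=1000000 popcount=1 -> skip
r=65=1000001 popcount=2 -> skip
r=66=1000010 popcount=2 -> skip
r=67=1000011 popcount=3 -> KEEP
r=68=1000100 popcount=2 -> skip
r=69=1000101 popcount=3 -> KEEP
r=70=1000110 popcount=3 -> KEEP
r=71=1000111 popcount=4 -> skip
Kept rows: 41 42 44 49 50 52 56 67 69 70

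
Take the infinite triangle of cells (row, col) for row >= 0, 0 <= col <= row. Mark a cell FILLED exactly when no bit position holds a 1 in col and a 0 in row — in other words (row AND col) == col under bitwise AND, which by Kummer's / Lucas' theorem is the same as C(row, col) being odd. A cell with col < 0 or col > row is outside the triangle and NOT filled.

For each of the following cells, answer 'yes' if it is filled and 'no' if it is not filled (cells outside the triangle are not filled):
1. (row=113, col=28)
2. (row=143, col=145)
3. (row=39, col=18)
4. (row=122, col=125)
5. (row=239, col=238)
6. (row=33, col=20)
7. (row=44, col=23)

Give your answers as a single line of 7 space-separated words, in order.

Answer: no no no no yes no no

Derivation:
(113,28): row=0b1110001, col=0b11100, row AND col = 0b10000 = 16; 16 != 28 -> empty
(143,145): col outside [0, 143] -> not filled
(39,18): row=0b100111, col=0b10010, row AND col = 0b10 = 2; 2 != 18 -> empty
(122,125): col outside [0, 122] -> not filled
(239,238): row=0b11101111, col=0b11101110, row AND col = 0b11101110 = 238; 238 == 238 -> filled
(33,20): row=0b100001, col=0b10100, row AND col = 0b0 = 0; 0 != 20 -> empty
(44,23): row=0b101100, col=0b10111, row AND col = 0b100 = 4; 4 != 23 -> empty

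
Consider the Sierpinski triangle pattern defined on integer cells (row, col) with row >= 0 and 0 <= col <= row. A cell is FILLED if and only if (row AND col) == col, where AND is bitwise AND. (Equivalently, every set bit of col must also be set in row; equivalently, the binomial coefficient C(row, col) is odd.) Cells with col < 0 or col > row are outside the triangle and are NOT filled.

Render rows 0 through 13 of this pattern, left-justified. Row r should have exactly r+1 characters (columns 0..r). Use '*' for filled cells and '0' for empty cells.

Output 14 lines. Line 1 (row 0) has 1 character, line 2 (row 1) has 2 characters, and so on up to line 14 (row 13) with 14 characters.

Answer: *
**
*0*
****
*000*
**00**
*0*0*0*
********
*0000000*
**000000**
*0*00000*0*
****0000****
*000*000*000*
**00**00**00**

Derivation:
r0=0: *
r1=1: **
r2=10: *0*
r3=11: ****
r4=100: *000*
r5=101: **00**
r6=110: *0*0*0*
r7=111: ********
r8=1000: *0000000*
r9=1001: **000000**
r10=1010: *0*00000*0*
r11=1011: ****0000****
r12=1100: *000*000*000*
r13=1101: **00**00**00**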